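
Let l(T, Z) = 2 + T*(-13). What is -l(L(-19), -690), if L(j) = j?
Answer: -249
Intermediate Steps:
l(T, Z) = 2 - 13*T
-l(L(-19), -690) = -(2 - 13*(-19)) = -(2 + 247) = -1*249 = -249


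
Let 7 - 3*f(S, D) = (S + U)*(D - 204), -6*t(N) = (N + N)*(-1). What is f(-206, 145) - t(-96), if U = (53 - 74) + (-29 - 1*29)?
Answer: -16712/3 ≈ -5570.7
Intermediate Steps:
t(N) = N/3 (t(N) = -(N + N)*(-1)/6 = -2*N*(-1)/6 = -(-1)*N/3 = N/3)
U = -79 (U = -21 + (-29 - 29) = -21 - 58 = -79)
f(S, D) = 7/3 - (-204 + D)*(-79 + S)/3 (f(S, D) = 7/3 - (S - 79)*(D - 204)/3 = 7/3 - (-79 + S)*(-204 + D)/3 = 7/3 - (-204 + D)*(-79 + S)/3)
f(-206, 145) - t(-96) = (-16109/3 + 68*(-206) + (79/3)*145 - ⅓*145*(-206)) - (-96)/3 = (-16109/3 - 14008 + 11455/3 + 29870/3) - 1*(-32) = -16808/3 + 32 = -16712/3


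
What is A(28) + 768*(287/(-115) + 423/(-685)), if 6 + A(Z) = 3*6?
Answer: -37479804/15755 ≈ -2378.9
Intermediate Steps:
A(Z) = 12 (A(Z) = -6 + 3*6 = -6 + 18 = 12)
A(28) + 768*(287/(-115) + 423/(-685)) = 12 + 768*(287/(-115) + 423/(-685)) = 12 + 768*(287*(-1/115) + 423*(-1/685)) = 12 + 768*(-287/115 - 423/685) = 12 + 768*(-49048/15755) = 12 - 37668864/15755 = -37479804/15755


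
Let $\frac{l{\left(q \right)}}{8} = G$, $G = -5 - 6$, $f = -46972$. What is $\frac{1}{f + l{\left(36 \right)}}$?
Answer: $- \frac{1}{47060} \approx -2.1249 \cdot 10^{-5}$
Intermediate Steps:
$G = -11$ ($G = -5 - 6 = -11$)
$l{\left(q \right)} = -88$ ($l{\left(q \right)} = 8 \left(-11\right) = -88$)
$\frac{1}{f + l{\left(36 \right)}} = \frac{1}{-46972 - 88} = \frac{1}{-47060} = - \frac{1}{47060}$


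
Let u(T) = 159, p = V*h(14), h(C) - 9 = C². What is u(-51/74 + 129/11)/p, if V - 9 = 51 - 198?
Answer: -53/9430 ≈ -0.0056204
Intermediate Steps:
V = -138 (V = 9 + (51 - 198) = 9 - 147 = -138)
h(C) = 9 + C²
p = -28290 (p = -138*(9 + 14²) = -138*(9 + 196) = -138*205 = -28290)
u(-51/74 + 129/11)/p = 159/(-28290) = 159*(-1/28290) = -53/9430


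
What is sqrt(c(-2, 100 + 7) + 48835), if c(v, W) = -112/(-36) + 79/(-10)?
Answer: sqrt(43947190)/30 ≈ 220.98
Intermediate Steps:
c(v, W) = -431/90 (c(v, W) = -112*(-1/36) + 79*(-1/10) = 28/9 - 79/10 = -431/90)
sqrt(c(-2, 100 + 7) + 48835) = sqrt(-431/90 + 48835) = sqrt(4394719/90) = sqrt(43947190)/30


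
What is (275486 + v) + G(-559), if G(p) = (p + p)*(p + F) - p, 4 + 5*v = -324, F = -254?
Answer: 5924567/5 ≈ 1.1849e+6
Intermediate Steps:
v = -328/5 (v = -⅘ + (⅕)*(-324) = -⅘ - 324/5 = -328/5 ≈ -65.600)
G(p) = -p + 2*p*(-254 + p) (G(p) = (p + p)*(p - 254) - p = (2*p)*(-254 + p) - p = 2*p*(-254 + p) - p = -p + 2*p*(-254 + p))
(275486 + v) + G(-559) = (275486 - 328/5) - 559*(-509 + 2*(-559)) = 1377102/5 - 559*(-509 - 1118) = 1377102/5 - 559*(-1627) = 1377102/5 + 909493 = 5924567/5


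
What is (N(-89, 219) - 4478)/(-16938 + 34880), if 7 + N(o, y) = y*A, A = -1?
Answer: -2352/8971 ≈ -0.26218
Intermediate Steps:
N(o, y) = -7 - y (N(o, y) = -7 + y*(-1) = -7 - y)
(N(-89, 219) - 4478)/(-16938 + 34880) = ((-7 - 1*219) - 4478)/(-16938 + 34880) = ((-7 - 219) - 4478)/17942 = (-226 - 4478)*(1/17942) = -4704*1/17942 = -2352/8971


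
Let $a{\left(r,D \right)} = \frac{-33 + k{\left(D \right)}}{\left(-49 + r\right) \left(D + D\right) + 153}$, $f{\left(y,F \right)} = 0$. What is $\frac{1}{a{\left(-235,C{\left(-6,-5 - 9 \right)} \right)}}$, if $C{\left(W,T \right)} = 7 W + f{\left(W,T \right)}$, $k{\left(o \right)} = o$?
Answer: $- \frac{8003}{25} \approx -320.12$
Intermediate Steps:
$C{\left(W,T \right)} = 7 W$ ($C{\left(W,T \right)} = 7 W + 0 = 7 W$)
$a{\left(r,D \right)} = \frac{-33 + D}{153 + 2 D \left(-49 + r\right)}$ ($a{\left(r,D \right)} = \frac{-33 + D}{\left(-49 + r\right) \left(D + D\right) + 153} = \frac{-33 + D}{\left(-49 + r\right) 2 D + 153} = \frac{-33 + D}{2 D \left(-49 + r\right) + 153} = \frac{-33 + D}{153 + 2 D \left(-49 + r\right)}$)
$\frac{1}{a{\left(-235,C{\left(-6,-5 - 9 \right)} \right)}} = \frac{1}{\frac{1}{153 - 98 \cdot 7 \left(-6\right) + 2 \cdot 7 \left(-6\right) \left(-235\right)} \left(-33 + 7 \left(-6\right)\right)} = \frac{1}{\frac{1}{153 - -4116 + 2 \left(-42\right) \left(-235\right)} \left(-33 - 42\right)} = \frac{1}{\frac{1}{153 + 4116 + 19740} \left(-75\right)} = \frac{1}{\frac{1}{24009} \left(-75\right)} = \frac{1}{- \frac{25}{8003}} = - \frac{8003}{25}$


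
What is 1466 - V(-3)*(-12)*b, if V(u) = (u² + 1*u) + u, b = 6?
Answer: 1682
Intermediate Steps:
V(u) = u² + 2*u (V(u) = (u² + u) + u = (u + u²) + u = u² + 2*u)
1466 - V(-3)*(-12)*b = 1466 - -3*(2 - 3)*(-12)*6 = 1466 - -3*(-1)*(-12)*6 = 1466 - 3*(-12)*6 = 1466 - (-36)*6 = 1466 - 1*(-216) = 1466 + 216 = 1682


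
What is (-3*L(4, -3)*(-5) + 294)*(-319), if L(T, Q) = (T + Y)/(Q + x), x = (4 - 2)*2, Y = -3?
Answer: -98571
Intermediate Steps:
x = 4 (x = 2*2 = 4)
L(T, Q) = (-3 + T)/(4 + Q) (L(T, Q) = (T - 3)/(Q + 4) = (-3 + T)/(4 + Q))
(-3*L(4, -3)*(-5) + 294)*(-319) = (-3*(-3 + 4)/(4 - 3)*(-5) + 294)*(-319) = (-3/1*(-5) + 294)*(-319) = (-3*(-5) + 294)*(-319) = (15 + 294)*(-319) = 309*(-319) = -98571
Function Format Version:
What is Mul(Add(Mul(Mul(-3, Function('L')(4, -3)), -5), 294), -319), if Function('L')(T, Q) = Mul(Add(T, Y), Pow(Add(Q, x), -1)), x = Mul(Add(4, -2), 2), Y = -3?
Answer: -98571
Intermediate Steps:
x = 4 (x = Mul(2, 2) = 4)
Function('L')(T, Q) = Mul(Pow(Add(4, Q), -1), Add(-3, T)) (Function('L')(T, Q) = Mul(Add(T, -3), Pow(Add(Q, 4), -1)) = Mul(Add(-3, T), Pow(Add(4, Q), -1)) = Mul(Pow(Add(4, Q), -1), Add(-3, T)))
Mul(Add(Mul(Mul(-3, Function('L')(4, -3)), -5), 294), -319) = Mul(Add(Mul(Mul(-3, Mul(Pow(Add(4, -3), -1), Add(-3, 4))), -5), 294), -319) = Mul(Add(Mul(Mul(-3, Mul(Pow(1, -1), 1)), -5), 294), -319) = Mul(Add(Mul(Mul(-3, Mul(1, 1)), -5), 294), -319) = Mul(Add(Mul(Mul(-3, 1), -5), 294), -319) = Mul(Add(Mul(-3, -5), 294), -319) = Mul(Add(15, 294), -319) = Mul(309, -319) = -98571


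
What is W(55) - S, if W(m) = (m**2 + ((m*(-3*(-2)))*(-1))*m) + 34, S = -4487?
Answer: -10604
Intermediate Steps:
W(m) = 34 - 5*m**2 (W(m) = (m**2 + ((m*6)*(-1))*m) + 34 = (m**2 + ((6*m)*(-1))*m) + 34 = (m**2 + (-6*m)*m) + 34 = (m**2 - 6*m**2) + 34 = -5*m**2 + 34 = 34 - 5*m**2)
W(55) - S = (34 - 5*55**2) - 1*(-4487) = (34 - 5*3025) + 4487 = (34 - 15125) + 4487 = -15091 + 4487 = -10604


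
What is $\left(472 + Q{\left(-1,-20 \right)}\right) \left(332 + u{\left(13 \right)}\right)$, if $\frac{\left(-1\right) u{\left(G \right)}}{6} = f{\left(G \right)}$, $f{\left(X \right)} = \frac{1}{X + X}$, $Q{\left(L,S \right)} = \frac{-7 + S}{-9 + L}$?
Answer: $\frac{20473811}{130} \approx 1.5749 \cdot 10^{5}$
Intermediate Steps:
$Q{\left(L,S \right)} = \frac{-7 + S}{-9 + L}$
$f{\left(X \right)} = \frac{1}{2 X}$
$u{\left(G \right)} = - \frac{3}{G}$ ($u{\left(G \right)} = - 6 \frac{1}{2 G} = - \frac{3}{G}$)
$\left(472 + Q{\left(-1,-20 \right)}\right) \left(332 + u{\left(13 \right)}\right) = \left(472 + \frac{-7 - 20}{-9 - 1}\right) \left(332 - \frac{3}{13}\right) = \left(472 + \frac{1}{-10} \left(-27\right)\right) \left(332 - \frac{3}{13}\right) = \left(472 - - \frac{27}{10}\right) \left(332 - \frac{3}{13}\right) = \left(472 + \frac{27}{10}\right) \frac{4313}{13} = \frac{4747}{10} \cdot \frac{4313}{13} = \frac{20473811}{130}$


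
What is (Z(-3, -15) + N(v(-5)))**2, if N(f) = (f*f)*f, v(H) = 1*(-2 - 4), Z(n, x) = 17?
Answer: 39601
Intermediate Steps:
v(H) = -6 (v(H) = 1*(-6) = -6)
N(f) = f**3 (N(f) = f**2*f = f**3)
(Z(-3, -15) + N(v(-5)))**2 = (17 + (-6)**3)**2 = (17 - 216)**2 = (-199)**2 = 39601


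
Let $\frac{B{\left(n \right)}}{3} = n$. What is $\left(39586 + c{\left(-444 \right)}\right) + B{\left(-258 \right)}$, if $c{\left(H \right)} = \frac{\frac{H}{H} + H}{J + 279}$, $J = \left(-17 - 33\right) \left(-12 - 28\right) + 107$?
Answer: $\frac{92604989}{2386} \approx 38812.0$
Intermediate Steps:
$B{\left(n \right)} = 3 n$
$J = 2107$ ($J = \left(-50\right) \left(-40\right) + 107 = 2000 + 107 = 2107$)
$c{\left(H \right)} = \frac{1}{2386} + \frac{H}{2386}$ ($c{\left(H \right)} = \frac{\frac{H}{H} + H}{2107 + 279} = \frac{1 + H}{2386} = \left(1 + H\right) \frac{1}{2386} = \frac{1}{2386} + \frac{H}{2386}$)
$\left(39586 + c{\left(-444 \right)}\right) + B{\left(-258 \right)} = \left(39586 + \left(\frac{1}{2386} + \frac{1}{2386} \left(-444\right)\right)\right) + 3 \left(-258\right) = \left(39586 + \left(\frac{1}{2386} - \frac{222}{1193}\right)\right) - 774 = \left(39586 - \frac{443}{2386}\right) - 774 = \frac{94451753}{2386} - 774 = \frac{92604989}{2386}$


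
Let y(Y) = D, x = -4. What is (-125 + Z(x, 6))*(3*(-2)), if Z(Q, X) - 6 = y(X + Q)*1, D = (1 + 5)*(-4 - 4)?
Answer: 1002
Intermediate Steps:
D = -48 (D = 6*(-8) = -48)
y(Y) = -48
Z(Q, X) = -42 (Z(Q, X) = 6 - 48*1 = 6 - 48 = -42)
(-125 + Z(x, 6))*(3*(-2)) = (-125 - 42)*(3*(-2)) = -167*(-6) = 1002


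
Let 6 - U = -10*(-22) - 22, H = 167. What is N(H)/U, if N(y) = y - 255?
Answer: 11/24 ≈ 0.45833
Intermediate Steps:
U = -192 (U = 6 - (-10*(-22) - 22) = 6 - (220 - 22) = 6 - 1*198 = 6 - 198 = -192)
N(y) = -255 + y
N(H)/U = (-255 + 167)/(-192) = -88*(-1/192) = 11/24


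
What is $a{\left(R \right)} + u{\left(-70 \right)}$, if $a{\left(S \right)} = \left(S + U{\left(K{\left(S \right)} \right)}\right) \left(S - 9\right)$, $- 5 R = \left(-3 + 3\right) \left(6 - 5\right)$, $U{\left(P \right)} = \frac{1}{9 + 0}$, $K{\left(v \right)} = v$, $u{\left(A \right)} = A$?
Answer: $-71$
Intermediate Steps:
$U{\left(P \right)} = \frac{1}{9}$
$R = 0$ ($R = - \frac{\left(-3 + 3\right) \left(6 - 5\right)}{5} = - \frac{0 \left(6 - 5\right)}{5} = - \frac{0 \cdot 1}{5} = \left(- \frac{1}{5}\right) 0 = 0$)
$a{\left(S \right)} = \left(-9 + S\right) \left(\frac{1}{9} + S\right)$ ($a{\left(S \right)} = \left(S + \frac{1}{9}\right) \left(S - 9\right) = \left(\frac{1}{9} + S\right) \left(-9 + S\right) = \left(-9 + S\right) \left(\frac{1}{9} + S\right)$)
$a{\left(R \right)} + u{\left(-70 \right)} = \left(-1 + 0^{2} - 0\right) - 70 = \left(-1 + 0 + 0\right) - 70 = -1 - 70 = -71$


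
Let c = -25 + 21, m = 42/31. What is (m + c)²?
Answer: 6724/961 ≈ 6.9969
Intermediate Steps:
m = 42/31 (m = 42*(1/31) = 42/31 ≈ 1.3548)
c = -4
(m + c)² = (42/31 - 4)² = (-82/31)² = 6724/961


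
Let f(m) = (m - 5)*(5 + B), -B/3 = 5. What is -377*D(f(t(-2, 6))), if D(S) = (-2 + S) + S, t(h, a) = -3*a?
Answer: -172666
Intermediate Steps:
B = -15 (B = -3*5 = -15)
f(m) = 50 - 10*m (f(m) = (m - 5)*(5 - 15) = (-5 + m)*(-10) = 50 - 10*m)
D(S) = -2 + 2*S
-377*D(f(t(-2, 6))) = -377*(-2 + 2*(50 - (-30)*6)) = -377*(-2 + 2*(50 - 10*(-18))) = -377*(-2 + 2*(50 + 180)) = -377*(-2 + 2*230) = -377*(-2 + 460) = -377*458 = -172666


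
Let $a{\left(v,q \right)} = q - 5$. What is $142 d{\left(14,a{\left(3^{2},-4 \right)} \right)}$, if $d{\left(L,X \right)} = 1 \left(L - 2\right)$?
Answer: $1704$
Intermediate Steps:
$a{\left(v,q \right)} = -5 + q$
$d{\left(L,X \right)} = -2 + L$ ($d{\left(L,X \right)} = 1 \left(-2 + L\right) = -2 + L$)
$142 d{\left(14,a{\left(3^{2},-4 \right)} \right)} = 142 \left(-2 + 14\right) = 142 \cdot 12 = 1704$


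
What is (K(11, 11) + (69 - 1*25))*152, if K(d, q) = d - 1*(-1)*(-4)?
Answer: 7752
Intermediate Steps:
K(d, q) = -4 + d (K(d, q) = d + 1*(-4) = d - 4 = -4 + d)
(K(11, 11) + (69 - 1*25))*152 = ((-4 + 11) + (69 - 1*25))*152 = (7 + (69 - 25))*152 = (7 + 44)*152 = 51*152 = 7752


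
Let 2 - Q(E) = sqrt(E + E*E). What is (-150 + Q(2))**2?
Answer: (148 + sqrt(6))**2 ≈ 22635.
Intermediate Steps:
Q(E) = 2 - sqrt(E + E**2) (Q(E) = 2 - sqrt(E + E*E) = 2 - sqrt(E + E**2))
(-150 + Q(2))**2 = (-150 + (2 - sqrt(2*(1 + 2))))**2 = (-150 + (2 - sqrt(2*3)))**2 = (-150 + (2 - sqrt(6)))**2 = (-148 - sqrt(6))**2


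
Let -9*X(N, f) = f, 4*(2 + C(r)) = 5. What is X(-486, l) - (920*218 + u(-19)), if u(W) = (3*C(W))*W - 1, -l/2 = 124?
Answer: -7220671/36 ≈ -2.0057e+5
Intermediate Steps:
l = -248 (l = -2*124 = -248)
C(r) = -¾ (C(r) = -2 + (¼)*5 = -2 + 5/4 = -¾)
X(N, f) = -f/9
u(W) = -1 - 9*W/4 (u(W) = (3*(-¾))*W - 1 = -9*W/4 - 1 = -1 - 9*W/4)
X(-486, l) - (920*218 + u(-19)) = -⅑*(-248) - (920*218 + (-1 - 9/4*(-19))) = 248/9 - (200560 + (-1 + 171/4)) = 248/9 - (200560 + 167/4) = 248/9 - 1*802407/4 = 248/9 - 802407/4 = -7220671/36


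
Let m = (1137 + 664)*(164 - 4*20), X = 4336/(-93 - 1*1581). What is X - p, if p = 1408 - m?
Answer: 125444044/837 ≈ 1.4987e+5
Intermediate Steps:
X = -2168/837 (X = 4336/(-93 - 1581) = 4336/(-1674) = 4336*(-1/1674) = -2168/837 ≈ -2.5902)
m = 151284 (m = 1801*(164 - 80) = 1801*84 = 151284)
p = -149876 (p = 1408 - 1*151284 = 1408 - 151284 = -149876)
X - p = -2168/837 - 1*(-149876) = -2168/837 + 149876 = 125444044/837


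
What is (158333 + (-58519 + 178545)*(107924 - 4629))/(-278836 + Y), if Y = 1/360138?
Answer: -4465078798752414/100419439367 ≈ -44464.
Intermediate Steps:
Y = 1/360138 ≈ 2.7767e-6
(158333 + (-58519 + 178545)*(107924 - 4629))/(-278836 + Y) = (158333 + (-58519 + 178545)*(107924 - 4629))/(-278836 + 1/360138) = (158333 + 120026*103295)/(-100419439367/360138) = (158333 + 12398085670)*(-360138/100419439367) = 12398244003*(-360138/100419439367) = -4465078798752414/100419439367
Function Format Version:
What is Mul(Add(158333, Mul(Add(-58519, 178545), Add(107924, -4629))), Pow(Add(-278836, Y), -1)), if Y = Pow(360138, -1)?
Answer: Rational(-4465078798752414, 100419439367) ≈ -44464.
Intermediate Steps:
Y = Rational(1, 360138) ≈ 2.7767e-6
Mul(Add(158333, Mul(Add(-58519, 178545), Add(107924, -4629))), Pow(Add(-278836, Y), -1)) = Mul(Add(158333, Mul(Add(-58519, 178545), Add(107924, -4629))), Pow(Add(-278836, Rational(1, 360138)), -1)) = Mul(Add(158333, Mul(120026, 103295)), Pow(Rational(-100419439367, 360138), -1)) = Mul(Add(158333, 12398085670), Rational(-360138, 100419439367)) = Mul(12398244003, Rational(-360138, 100419439367)) = Rational(-4465078798752414, 100419439367)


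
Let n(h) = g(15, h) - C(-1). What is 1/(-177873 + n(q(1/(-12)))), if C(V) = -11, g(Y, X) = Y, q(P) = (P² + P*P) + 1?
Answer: -1/177847 ≈ -5.6228e-6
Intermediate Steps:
q(P) = 1 + 2*P² (q(P) = (P² + P²) + 1 = 2*P² + 1 = 1 + 2*P²)
n(h) = 26 (n(h) = 15 - 1*(-11) = 15 + 11 = 26)
1/(-177873 + n(q(1/(-12)))) = 1/(-177873 + 26) = 1/(-177847) = -1/177847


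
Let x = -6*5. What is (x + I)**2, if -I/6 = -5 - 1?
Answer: 36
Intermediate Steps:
I = 36 (I = -6*(-5 - 1) = -6*(-6) = 36)
x = -30
(x + I)**2 = (-30 + 36)**2 = 6**2 = 36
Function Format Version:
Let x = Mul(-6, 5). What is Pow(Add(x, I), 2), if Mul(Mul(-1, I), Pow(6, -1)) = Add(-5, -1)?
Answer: 36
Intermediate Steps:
I = 36 (I = Mul(-6, Add(-5, -1)) = Mul(-6, -6) = 36)
x = -30
Pow(Add(x, I), 2) = Pow(Add(-30, 36), 2) = Pow(6, 2) = 36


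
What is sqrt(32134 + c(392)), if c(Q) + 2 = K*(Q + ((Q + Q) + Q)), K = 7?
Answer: 2*sqrt(10777) ≈ 207.62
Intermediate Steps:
c(Q) = -2 + 28*Q (c(Q) = -2 + 7*(Q + ((Q + Q) + Q)) = -2 + 7*(Q + (2*Q + Q)) = -2 + 7*(Q + 3*Q) = -2 + 7*(4*Q) = -2 + 28*Q)
sqrt(32134 + c(392)) = sqrt(32134 + (-2 + 28*392)) = sqrt(32134 + (-2 + 10976)) = sqrt(32134 + 10974) = sqrt(43108) = 2*sqrt(10777)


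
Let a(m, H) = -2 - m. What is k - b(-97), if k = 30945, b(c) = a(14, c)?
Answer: 30961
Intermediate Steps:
b(c) = -16 (b(c) = -2 - 1*14 = -2 - 14 = -16)
k - b(-97) = 30945 - 1*(-16) = 30945 + 16 = 30961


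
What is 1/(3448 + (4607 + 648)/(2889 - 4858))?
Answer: 1969/6783857 ≈ 0.00029025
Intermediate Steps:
1/(3448 + (4607 + 648)/(2889 - 4858)) = 1/(3448 + 5255/(-1969)) = 1/(3448 + 5255*(-1/1969)) = 1/(3448 - 5255/1969) = 1/(6783857/1969) = 1969/6783857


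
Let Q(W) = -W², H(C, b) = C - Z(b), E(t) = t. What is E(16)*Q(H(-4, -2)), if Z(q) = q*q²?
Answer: -256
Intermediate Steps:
Z(q) = q³
H(C, b) = C - b³
E(16)*Q(H(-4, -2)) = 16*(-(-4 - 1*(-2)³)²) = 16*(-(-4 - 1*(-8))²) = 16*(-(-4 + 8)²) = 16*(-1*4²) = 16*(-1*16) = 16*(-16) = -256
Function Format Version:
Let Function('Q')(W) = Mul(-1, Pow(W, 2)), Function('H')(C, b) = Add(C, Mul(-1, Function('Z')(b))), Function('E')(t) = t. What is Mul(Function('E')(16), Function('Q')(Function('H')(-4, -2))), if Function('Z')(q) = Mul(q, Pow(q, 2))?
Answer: -256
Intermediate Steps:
Function('Z')(q) = Pow(q, 3)
Function('H')(C, b) = Add(C, Mul(-1, Pow(b, 3)))
Mul(Function('E')(16), Function('Q')(Function('H')(-4, -2))) = Mul(16, Mul(-1, Pow(Add(-4, Mul(-1, Pow(-2, 3))), 2))) = Mul(16, Mul(-1, Pow(Add(-4, Mul(-1, -8)), 2))) = Mul(16, Mul(-1, Pow(Add(-4, 8), 2))) = Mul(16, Mul(-1, Pow(4, 2))) = Mul(16, Mul(-1, 16)) = Mul(16, -16) = -256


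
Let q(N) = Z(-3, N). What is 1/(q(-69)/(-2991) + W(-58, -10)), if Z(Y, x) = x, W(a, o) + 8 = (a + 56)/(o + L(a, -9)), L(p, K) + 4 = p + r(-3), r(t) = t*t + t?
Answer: -32901/261452 ≈ -0.12584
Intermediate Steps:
r(t) = t + t² (r(t) = t² + t = t + t²)
L(p, K) = 2 + p (L(p, K) = -4 + (p - 3*(1 - 3)) = -4 + (p - 3*(-2)) = -4 + (p + 6) = -4 + (6 + p) = 2 + p)
W(a, o) = -8 + (56 + a)/(2 + a + o) (W(a, o) = -8 + (a + 56)/(o + (2 + a)) = -8 + (56 + a)/(2 + a + o))
q(N) = N
1/(q(-69)/(-2991) + W(-58, -10)) = 1/(-69/(-2991) + (40 - 8*(-10) - 7*(-58))/(2 - 58 - 10)) = 1/(-69*(-1/2991) + (40 + 80 + 406)/(-66)) = 1/(23/997 - 1/66*526) = 1/(23/997 - 263/33) = 1/(-261452/32901) = -32901/261452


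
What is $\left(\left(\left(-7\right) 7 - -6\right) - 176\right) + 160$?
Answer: $-59$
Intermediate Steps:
$\left(\left(\left(-7\right) 7 - -6\right) - 176\right) + 160 = \left(\left(-49 + 6\right) - 176\right) + 160 = \left(-43 - 176\right) + 160 = -219 + 160 = -59$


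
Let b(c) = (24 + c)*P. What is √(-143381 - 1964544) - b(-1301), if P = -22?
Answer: -28094 + 5*I*√84317 ≈ -28094.0 + 1451.9*I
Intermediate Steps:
b(c) = -528 - 22*c (b(c) = (24 + c)*(-22) = -528 - 22*c)
√(-143381 - 1964544) - b(-1301) = √(-143381 - 1964544) - (-528 - 22*(-1301)) = √(-2107925) - (-528 + 28622) = 5*I*√84317 - 1*28094 = 5*I*√84317 - 28094 = -28094 + 5*I*√84317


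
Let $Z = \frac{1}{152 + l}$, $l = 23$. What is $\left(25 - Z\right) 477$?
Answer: $\frac{2086398}{175} \approx 11922.0$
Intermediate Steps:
$Z = \frac{1}{175}$ ($Z = \frac{1}{152 + 23} = \frac{1}{175} \approx 0.0057143$)
$\left(25 - Z\right) 477 = \left(25 - \frac{1}{175}\right) 477 = \frac{4374}{175} \cdot 477 = \frac{2086398}{175}$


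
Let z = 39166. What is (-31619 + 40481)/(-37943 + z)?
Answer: 8862/1223 ≈ 7.2461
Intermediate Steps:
(-31619 + 40481)/(-37943 + z) = (-31619 + 40481)/(-37943 + 39166) = 8862/1223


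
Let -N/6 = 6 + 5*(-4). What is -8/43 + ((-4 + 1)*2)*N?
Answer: -21680/43 ≈ -504.19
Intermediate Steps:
N = 84 (N = -6*(6 + 5*(-4)) = -6*(6 - 20) = -6*(-14) = 84)
-8/43 + ((-4 + 1)*2)*N = -8/43 + ((-4 + 1)*2)*84 = -8*1/43 - 3*2*84 = -8/43 - 6*84 = -8/43 - 504 = -21680/43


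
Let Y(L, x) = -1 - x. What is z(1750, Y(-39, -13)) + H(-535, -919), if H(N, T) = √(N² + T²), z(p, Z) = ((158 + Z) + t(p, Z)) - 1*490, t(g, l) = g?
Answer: 1430 + √1130786 ≈ 2493.4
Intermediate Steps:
z(p, Z) = -332 + Z + p (z(p, Z) = ((158 + Z) + p) - 1*490 = (158 + Z + p) - 490 = -332 + Z + p)
z(1750, Y(-39, -13)) + H(-535, -919) = (-332 + (-1 - 1*(-13)) + 1750) + √((-535)² + (-919)²) = (-332 + (-1 + 13) + 1750) + √(286225 + 844561) = (-332 + 12 + 1750) + √1130786 = 1430 + √1130786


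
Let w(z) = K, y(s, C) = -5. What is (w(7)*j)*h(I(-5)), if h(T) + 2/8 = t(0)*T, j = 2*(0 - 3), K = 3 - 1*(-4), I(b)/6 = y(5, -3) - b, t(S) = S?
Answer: 21/2 ≈ 10.500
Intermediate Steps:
I(b) = -30 - 6*b (I(b) = 6*(-5 - b) = -30 - 6*b)
K = 7 (K = 3 + 4 = 7)
j = -6 (j = 2*(-3) = -6)
h(T) = -¼ (h(T) = -¼ + 0*T = -¼ + 0 = -¼)
w(z) = 7
(w(7)*j)*h(I(-5)) = (7*(-6))*(-¼) = -42*(-¼) = 21/2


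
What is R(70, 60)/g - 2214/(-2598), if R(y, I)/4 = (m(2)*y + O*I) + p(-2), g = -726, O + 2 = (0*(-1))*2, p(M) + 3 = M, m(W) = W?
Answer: 40319/52393 ≈ 0.76955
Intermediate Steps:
p(M) = -3 + M
O = -2 (O = -2 + (0*(-1))*2 = -2 + 0*2 = -2 + 0 = -2)
R(y, I) = -20 - 8*I + 8*y (R(y, I) = 4*((2*y - 2*I) + (-3 - 2)) = 4*((-2*I + 2*y) - 5) = 4*(-5 - 2*I + 2*y) = -20 - 8*I + 8*y)
R(70, 60)/g - 2214/(-2598) = (-20 - 8*60 + 8*70)/(-726) - 2214/(-2598) = (-20 - 480 + 560)*(-1/726) - 2214*(-1/2598) = 60*(-1/726) + 369/433 = -10/121 + 369/433 = 40319/52393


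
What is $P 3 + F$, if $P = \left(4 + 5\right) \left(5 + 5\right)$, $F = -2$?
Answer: $268$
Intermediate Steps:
$P = 90$ ($P = 9 \cdot 10 = 90$)
$P 3 + F = 90 \cdot 3 - 2 = 270 - 2 = 268$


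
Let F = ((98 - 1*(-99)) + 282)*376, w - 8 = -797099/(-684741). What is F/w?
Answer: 123324593064/6275027 ≈ 19653.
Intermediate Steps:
w = 6275027/684741 (w = 8 - 797099/(-684741) = 8 - 797099*(-1/684741) = 8 + 797099/684741 = 6275027/684741 ≈ 9.1641)
F = 180104 (F = ((98 + 99) + 282)*376 = (197 + 282)*376 = 479*376 = 180104)
F/w = 180104/(6275027/684741) = 180104*(684741/6275027) = 123324593064/6275027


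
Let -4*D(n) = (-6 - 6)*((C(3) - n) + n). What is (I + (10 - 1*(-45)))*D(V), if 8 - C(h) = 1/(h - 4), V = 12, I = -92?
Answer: -999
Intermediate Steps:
C(h) = 8 - 1/(-4 + h) (C(h) = 8 - 1/(h - 4) = 8 - 1/(-4 + h))
D(n) = 27 (D(n) = -(-6 - 6)*(((-33 + 8*3)/(-4 + 3) - n) + n)/4 = -(-3)*(((-33 + 24)/(-1) - n) + n) = -(-3)*((-1*(-9) - n) + n) = -(-3)*((9 - n) + n) = -(-3)*9 = -¼*(-108) = 27)
(I + (10 - 1*(-45)))*D(V) = (-92 + (10 - 1*(-45)))*27 = (-92 + (10 + 45))*27 = (-92 + 55)*27 = -37*27 = -999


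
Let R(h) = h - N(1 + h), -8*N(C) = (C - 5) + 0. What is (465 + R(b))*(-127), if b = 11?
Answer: -484505/8 ≈ -60563.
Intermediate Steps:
N(C) = 5/8 - C/8 (N(C) = -((C - 5) + 0)/8 = -((-5 + C) + 0)/8 = -(-5 + C)/8 = 5/8 - C/8)
R(h) = -½ + 9*h/8 (R(h) = h - (5/8 - (1 + h)/8) = h - (5/8 + (-⅛ - h/8)) = h - (½ - h/8) = h + (-½ + h/8) = -½ + 9*h/8)
(465 + R(b))*(-127) = (465 + (-½ + (9/8)*11))*(-127) = (465 + (-½ + 99/8))*(-127) = (465 + 95/8)*(-127) = (3815/8)*(-127) = -484505/8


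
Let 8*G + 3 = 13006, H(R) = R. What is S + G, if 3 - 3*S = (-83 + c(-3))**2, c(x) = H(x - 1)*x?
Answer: -1295/24 ≈ -53.958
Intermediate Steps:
c(x) = x*(-1 + x) (c(x) = (x - 1)*x = (-1 + x)*x = x*(-1 + x))
S = -5038/3 (S = 1 - (-83 - 3*(-1 - 3))**2/3 = 1 - (-83 - 3*(-4))**2/3 = 1 - (-83 + 12)**2/3 = 1 - 1/3*(-71)**2 = 1 - 1/3*5041 = 1 - 5041/3 = -5038/3 ≈ -1679.3)
G = 13003/8 (G = -3/8 + (1/8)*13006 = -3/8 + 6503/4 = 13003/8 ≈ 1625.4)
S + G = -5038/3 + 13003/8 = -1295/24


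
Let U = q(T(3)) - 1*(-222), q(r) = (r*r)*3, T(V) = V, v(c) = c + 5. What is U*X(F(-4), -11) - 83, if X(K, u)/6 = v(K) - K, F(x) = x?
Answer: 7387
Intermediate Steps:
v(c) = 5 + c
q(r) = 3*r² (q(r) = r²*3 = 3*r²)
U = 249 (U = 3*3² - 1*(-222) = 3*9 + 222 = 27 + 222 = 249)
X(K, u) = 30 (X(K, u) = 6*((5 + K) - K) = 6*5 = 30)
U*X(F(-4), -11) - 83 = 249*30 - 83 = 7470 - 83 = 7387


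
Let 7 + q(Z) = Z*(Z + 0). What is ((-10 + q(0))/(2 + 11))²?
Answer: 289/169 ≈ 1.7101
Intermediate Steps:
q(Z) = -7 + Z² (q(Z) = -7 + Z*(Z + 0) = -7 + Z*Z = -7 + Z²)
((-10 + q(0))/(2 + 11))² = ((-10 + (-7 + 0²))/(2 + 11))² = ((-10 + (-7 + 0))/13)² = ((-10 - 7)*(1/13))² = (-17*1/13)² = (-17/13)² = 289/169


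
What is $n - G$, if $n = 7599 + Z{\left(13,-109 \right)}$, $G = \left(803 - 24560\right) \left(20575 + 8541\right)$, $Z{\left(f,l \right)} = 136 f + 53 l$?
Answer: $691712402$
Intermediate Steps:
$Z{\left(f,l \right)} = 53 l + 136 f$
$G = -691708812$ ($G = \left(-23757\right) 29116 = -691708812$)
$n = 3590$ ($n = 7599 + \left(53 \left(-109\right) + 136 \cdot 13\right) = 7599 + \left(-5777 + 1768\right) = 7599 - 4009 = 3590$)
$n - G = 3590 - -691708812 = 3590 + 691708812 = 691712402$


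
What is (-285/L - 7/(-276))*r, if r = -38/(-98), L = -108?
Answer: 20957/20286 ≈ 1.0331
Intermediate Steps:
r = 19/49 (r = -38*(-1/98) = 19/49 ≈ 0.38775)
(-285/L - 7/(-276))*r = (-285/(-108) - 7/(-276))*(19/49) = (-285*(-1/108) - 7*(-1/276))*(19/49) = (95/36 + 7/276)*(19/49) = (1103/414)*(19/49) = 20957/20286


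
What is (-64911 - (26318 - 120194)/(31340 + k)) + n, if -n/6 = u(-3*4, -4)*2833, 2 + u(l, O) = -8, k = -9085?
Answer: 2338404471/22255 ≈ 1.0507e+5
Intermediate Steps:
u(l, O) = -10 (u(l, O) = -2 - 8 = -10)
n = 169980 (n = -(-60)*2833 = -6*(-28330) = 169980)
(-64911 - (26318 - 120194)/(31340 + k)) + n = (-64911 - (26318 - 120194)/(31340 - 9085)) + 169980 = (-64911 - (-93876)/22255) + 169980 = (-64911 - 1*(-93876/22255)) + 169980 = (-64911 + 93876/22255) + 169980 = -1444500429/22255 + 169980 = 2338404471/22255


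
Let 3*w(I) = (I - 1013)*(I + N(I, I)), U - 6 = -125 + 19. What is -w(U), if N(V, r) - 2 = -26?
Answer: -46004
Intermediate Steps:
N(V, r) = -24 (N(V, r) = 2 - 26 = -24)
U = -100 (U = 6 + (-125 + 19) = 6 - 106 = -100)
w(I) = (-1013 + I)*(-24 + I)/3 (w(I) = ((I - 1013)*(I - 24))/3 = ((-1013 + I)*(-24 + I))/3 = (-1013 + I)*(-24 + I)/3)
-w(U) = -(8104 - 1037/3*(-100) + (⅓)*(-100)²) = -(8104 + 103700/3 + (⅓)*10000) = -(8104 + 103700/3 + 10000/3) = -1*46004 = -46004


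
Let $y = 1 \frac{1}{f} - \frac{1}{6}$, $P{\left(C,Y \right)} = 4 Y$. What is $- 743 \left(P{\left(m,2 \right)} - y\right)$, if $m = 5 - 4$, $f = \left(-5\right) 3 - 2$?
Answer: $- \frac{623377}{102} \approx -6111.5$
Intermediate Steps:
$f = -17$ ($f = -15 - 2 = -17$)
$m = 1$ ($m = 5 - 4 = 1$)
$y = - \frac{23}{102}$ ($y = 1 \frac{1}{-17} - \frac{1}{6} = 1 \left(- \frac{1}{17}\right) - \frac{1}{6} = - \frac{1}{17} - \frac{1}{6} = - \frac{23}{102} \approx -0.22549$)
$- 743 \left(P{\left(m,2 \right)} - y\right) = - 743 \left(4 \cdot 2 - - \frac{23}{102}\right) = - 743 \left(8 + \frac{23}{102}\right) = \left(-743\right) \frac{839}{102} = - \frac{623377}{102}$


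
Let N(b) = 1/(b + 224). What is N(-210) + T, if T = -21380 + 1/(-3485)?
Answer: -1043126729/48790 ≈ -21380.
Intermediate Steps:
N(b) = 1/(224 + b)
T = -74509301/3485 (T = -21380 - 1/3485 = -74509301/3485 ≈ -21380.)
N(-210) + T = 1/(224 - 210) - 74509301/3485 = 1/14 - 74509301/3485 = -1043126729/48790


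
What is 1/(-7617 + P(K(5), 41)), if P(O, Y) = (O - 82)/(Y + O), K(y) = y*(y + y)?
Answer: -91/693179 ≈ -0.00013128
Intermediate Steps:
K(y) = 2*y² (K(y) = y*(2*y) = 2*y²)
P(O, Y) = (-82 + O)/(O + Y)
1/(-7617 + P(K(5), 41)) = 1/(-7617 + (-82 + 2*5²)/(2*5² + 41)) = 1/(-7617 + (-82 + 2*25)/(2*25 + 41)) = 1/(-7617 + (-82 + 50)/(50 + 41)) = 1/(-7617 - 32/91) = 1/(-693179/91) = -91/693179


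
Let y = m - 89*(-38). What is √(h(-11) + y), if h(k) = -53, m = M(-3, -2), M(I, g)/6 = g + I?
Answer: √3299 ≈ 57.437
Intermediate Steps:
M(I, g) = 6*I + 6*g (M(I, g) = 6*(g + I) = 6*(I + g) = 6*I + 6*g)
m = -30 (m = 6*(-3) + 6*(-2) = -18 - 12 = -30)
y = 3352 (y = -30 - 89*(-38) = -30 + 3382 = 3352)
√(h(-11) + y) = √(-53 + 3352) = √3299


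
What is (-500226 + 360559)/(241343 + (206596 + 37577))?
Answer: -139667/485516 ≈ -0.28767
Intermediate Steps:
(-500226 + 360559)/(241343 + (206596 + 37577)) = -139667/(241343 + 244173) = -139667/485516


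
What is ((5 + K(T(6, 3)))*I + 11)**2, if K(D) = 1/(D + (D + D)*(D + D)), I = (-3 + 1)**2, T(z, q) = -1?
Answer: 9409/9 ≈ 1045.4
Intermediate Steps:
I = 4 (I = (-2)**2 = 4)
K(D) = 1/(D + 4*D**2) (K(D) = 1/(D + (2*D)*(2*D)) = 1/(D + 4*D**2))
((5 + K(T(6, 3)))*I + 11)**2 = ((5 + 1/((-1)*(1 + 4*(-1))))*4 + 11)**2 = ((5 - 1/(1 - 4))*4 + 11)**2 = ((5 - 1/(-3))*4 + 11)**2 = ((5 - 1*(-1/3))*4 + 11)**2 = ((5 + 1/3)*4 + 11)**2 = ((16/3)*4 + 11)**2 = (64/3 + 11)**2 = (97/3)**2 = 9409/9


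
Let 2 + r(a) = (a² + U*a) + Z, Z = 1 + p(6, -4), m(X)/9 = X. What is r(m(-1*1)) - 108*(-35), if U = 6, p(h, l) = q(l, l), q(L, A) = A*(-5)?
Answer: 3826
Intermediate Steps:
q(L, A) = -5*A
m(X) = 9*X
p(h, l) = -5*l
Z = 21 (Z = 1 - 5*(-4) = 1 + 20 = 21)
r(a) = 19 + a² + 6*a (r(a) = -2 + ((a² + 6*a) + 21) = -2 + (21 + a² + 6*a) = 19 + a² + 6*a)
r(m(-1*1)) - 108*(-35) = (19 + (9*(-1*1))² + 6*(9*(-1*1))) - 108*(-35) = (19 + (9*(-1))² + 6*(9*(-1))) + 3780 = (19 + (-9)² + 6*(-9)) + 3780 = (19 + 81 - 54) + 3780 = 46 + 3780 = 3826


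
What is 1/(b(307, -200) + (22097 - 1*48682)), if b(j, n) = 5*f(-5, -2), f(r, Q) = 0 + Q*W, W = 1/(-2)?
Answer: -1/26580 ≈ -3.7622e-5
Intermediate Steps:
W = -½ (W = 1*(-½) = -½ ≈ -0.50000)
f(r, Q) = -Q/2 (f(r, Q) = 0 + Q*(-½) = 0 - Q/2 = -Q/2)
b(j, n) = 5 (b(j, n) = 5*(-½*(-2)) = 5*1 = 5)
1/(b(307, -200) + (22097 - 1*48682)) = 1/(5 + (22097 - 1*48682)) = 1/(5 + (22097 - 48682)) = 1/(5 - 26585) = 1/(-26580) = -1/26580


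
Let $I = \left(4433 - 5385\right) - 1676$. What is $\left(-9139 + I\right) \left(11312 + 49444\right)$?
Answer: $-714915852$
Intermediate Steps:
$I = -2628$ ($I = -952 - 1676 = -2628$)
$\left(-9139 + I\right) \left(11312 + 49444\right) = \left(-9139 - 2628\right) \left(11312 + 49444\right) = \left(-11767\right) 60756 = -714915852$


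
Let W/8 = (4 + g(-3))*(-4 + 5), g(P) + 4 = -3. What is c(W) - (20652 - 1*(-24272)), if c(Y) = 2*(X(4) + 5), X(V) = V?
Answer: -44906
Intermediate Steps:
g(P) = -7 (g(P) = -4 - 3 = -7)
W = -24 (W = 8*((4 - 7)*(-4 + 5)) = 8*(-3*1) = 8*(-3) = -24)
c(Y) = 18 (c(Y) = 2*(4 + 5) = 2*9 = 18)
c(W) - (20652 - 1*(-24272)) = 18 - (20652 - 1*(-24272)) = 18 - (20652 + 24272) = 18 - 1*44924 = 18 - 44924 = -44906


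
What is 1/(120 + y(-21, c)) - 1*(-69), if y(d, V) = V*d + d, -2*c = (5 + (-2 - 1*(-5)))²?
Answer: 53200/771 ≈ 69.001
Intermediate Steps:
c = -32 (c = -(5 + (-2 - 1*(-5)))²/2 = -(5 + (-2 + 5))²/2 = -(5 + 3)²/2 = -½*8² = -½*64 = -32)
y(d, V) = d + V*d
1/(120 + y(-21, c)) - 1*(-69) = 1/(120 - 21*(1 - 32)) - 1*(-69) = 1/(120 - 21*(-31)) + 69 = 1/(120 + 651) + 69 = 1/771 + 69 = 53200/771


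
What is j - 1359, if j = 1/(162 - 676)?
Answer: -698527/514 ≈ -1359.0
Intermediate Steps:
j = -1/514 (j = 1/(-514) = -1/514 ≈ -0.0019455)
j - 1359 = -1/514 - 1359 = -698527/514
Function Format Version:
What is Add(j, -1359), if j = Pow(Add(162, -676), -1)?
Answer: Rational(-698527, 514) ≈ -1359.0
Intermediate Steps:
j = Rational(-1, 514) (j = Pow(-514, -1) = Rational(-1, 514) ≈ -0.0019455)
Add(j, -1359) = Add(Rational(-1, 514), -1359) = Rational(-698527, 514)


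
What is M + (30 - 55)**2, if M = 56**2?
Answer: 3761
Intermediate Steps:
M = 3136
M + (30 - 55)**2 = 3136 + (30 - 55)**2 = 3136 + (-25)**2 = 3136 + 625 = 3761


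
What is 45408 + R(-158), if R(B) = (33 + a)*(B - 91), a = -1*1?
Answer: 37440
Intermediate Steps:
a = -1
R(B) = -2912 + 32*B (R(B) = (33 - 1)*(B - 91) = 32*(-91 + B) = -2912 + 32*B)
45408 + R(-158) = 45408 + (-2912 + 32*(-158)) = 45408 + (-2912 - 5056) = 45408 - 7968 = 37440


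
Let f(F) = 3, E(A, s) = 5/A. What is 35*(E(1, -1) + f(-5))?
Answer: 280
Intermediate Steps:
35*(E(1, -1) + f(-5)) = 35*(5/1 + 3) = 35*(5*1 + 3) = 35*(5 + 3) = 35*8 = 280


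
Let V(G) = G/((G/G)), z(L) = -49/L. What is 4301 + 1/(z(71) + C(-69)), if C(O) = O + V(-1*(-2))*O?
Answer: 63422475/14746 ≈ 4301.0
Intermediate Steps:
V(G) = G (V(G) = G/1 = G*1 = G)
C(O) = 3*O (C(O) = O + (-1*(-2))*O = O + 2*O = 3*O)
4301 + 1/(z(71) + C(-69)) = 4301 + 1/(-49/71 + 3*(-69)) = 4301 + 1/(-49*1/71 - 207) = 4301 + 1/(-49/71 - 207) = 4301 + 1/(-14746/71) = 4301 - 71/14746 = 63422475/14746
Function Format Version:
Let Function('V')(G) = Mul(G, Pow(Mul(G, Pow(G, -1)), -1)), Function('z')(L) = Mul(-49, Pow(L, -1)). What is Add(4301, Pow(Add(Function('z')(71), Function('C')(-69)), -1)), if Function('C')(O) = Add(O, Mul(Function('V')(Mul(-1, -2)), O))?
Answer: Rational(63422475, 14746) ≈ 4301.0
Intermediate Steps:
Function('V')(G) = G (Function('V')(G) = Mul(G, Pow(1, -1)) = Mul(G, 1) = G)
Function('C')(O) = Mul(3, O) (Function('C')(O) = Add(O, Mul(Mul(-1, -2), O)) = Add(O, Mul(2, O)) = Mul(3, O))
Add(4301, Pow(Add(Function('z')(71), Function('C')(-69)), -1)) = Add(4301, Pow(Add(Mul(-49, Pow(71, -1)), Mul(3, -69)), -1)) = Add(4301, Pow(Add(Mul(-49, Rational(1, 71)), -207), -1)) = Add(4301, Pow(Add(Rational(-49, 71), -207), -1)) = Add(4301, Pow(Rational(-14746, 71), -1)) = Add(4301, Rational(-71, 14746)) = Rational(63422475, 14746)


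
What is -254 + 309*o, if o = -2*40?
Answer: -24974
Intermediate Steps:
o = -80
-254 + 309*o = -254 + 309*(-80) = -254 - 24720 = -24974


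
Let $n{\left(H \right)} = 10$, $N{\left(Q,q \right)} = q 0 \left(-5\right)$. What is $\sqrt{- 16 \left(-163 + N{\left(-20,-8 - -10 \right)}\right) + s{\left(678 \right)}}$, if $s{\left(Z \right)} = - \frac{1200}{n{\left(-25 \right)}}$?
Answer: $2 \sqrt{622} \approx 49.88$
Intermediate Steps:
$N{\left(Q,q \right)} = 0$ ($N{\left(Q,q \right)} = 0 \left(-5\right) = 0$)
$s{\left(Z \right)} = -120$ ($s{\left(Z \right)} = - \frac{1200}{10} = \left(-1200\right) \frac{1}{10} = -120$)
$\sqrt{- 16 \left(-163 + N{\left(-20,-8 - -10 \right)}\right) + s{\left(678 \right)}} = \sqrt{- 16 \left(-163 + 0\right) - 120} = \sqrt{\left(-16\right) \left(-163\right) - 120} = \sqrt{2608 - 120} = \sqrt{2488} = 2 \sqrt{622}$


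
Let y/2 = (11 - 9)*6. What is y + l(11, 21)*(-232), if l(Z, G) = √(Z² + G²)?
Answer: 24 - 232*√562 ≈ -5475.9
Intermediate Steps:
l(Z, G) = √(G² + Z²)
y = 24 (y = 2*((11 - 9)*6) = 2*(2*6) = 2*12 = 24)
y + l(11, 21)*(-232) = 24 + √(21² + 11²)*(-232) = 24 + √(441 + 121)*(-232) = 24 + √562*(-232) = 24 - 232*√562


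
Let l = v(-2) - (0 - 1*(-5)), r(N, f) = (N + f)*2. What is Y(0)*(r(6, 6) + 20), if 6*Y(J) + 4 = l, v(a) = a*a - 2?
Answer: -154/3 ≈ -51.333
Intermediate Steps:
v(a) = -2 + a**2 (v(a) = a**2 - 2 = -2 + a**2)
r(N, f) = 2*N + 2*f
l = -3 (l = (-2 + (-2)**2) - (0 - 1*(-5)) = (-2 + 4) - (0 + 5) = 2 - 1*5 = 2 - 5 = -3)
Y(J) = -7/6 (Y(J) = -2/3 + (1/6)*(-3) = -2/3 - 1/2 = -7/6)
Y(0)*(r(6, 6) + 20) = -7*((2*6 + 2*6) + 20)/6 = -7*((12 + 12) + 20)/6 = -7*(24 + 20)/6 = -7/6*44 = -154/3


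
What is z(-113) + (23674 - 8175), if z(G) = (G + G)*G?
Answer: 41037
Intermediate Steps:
z(G) = 2*G² (z(G) = (2*G)*G = 2*G²)
z(-113) + (23674 - 8175) = 2*(-113)² + (23674 - 8175) = 2*12769 + 15499 = 25538 + 15499 = 41037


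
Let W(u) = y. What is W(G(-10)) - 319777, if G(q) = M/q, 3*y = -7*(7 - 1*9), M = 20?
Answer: -959317/3 ≈ -3.1977e+5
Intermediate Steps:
y = 14/3 (y = (-7*(7 - 1*9))/3 = (-7*(7 - 9))/3 = (-7*(-2))/3 = (⅓)*14 = 14/3 ≈ 4.6667)
G(q) = 20/q
W(u) = 14/3
W(G(-10)) - 319777 = 14/3 - 319777 = -959317/3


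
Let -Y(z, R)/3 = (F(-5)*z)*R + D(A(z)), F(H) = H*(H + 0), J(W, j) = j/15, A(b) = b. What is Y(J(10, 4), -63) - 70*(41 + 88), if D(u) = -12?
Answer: -7734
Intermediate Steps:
J(W, j) = j/15 (J(W, j) = j*(1/15) = j/15)
F(H) = H² (F(H) = H*H = H²)
Y(z, R) = 36 - 75*R*z (Y(z, R) = -3*(((-5)²*z)*R - 12) = -3*((25*z)*R - 12) = -3*(25*R*z - 12) = -3*(-12 + 25*R*z) = 36 - 75*R*z)
Y(J(10, 4), -63) - 70*(41 + 88) = (36 - 75*(-63)*(1/15)*4) - 70*(41 + 88) = (36 - 75*(-63)*4/15) - 70*129 = (36 + 1260) - 9030 = 1296 - 9030 = -7734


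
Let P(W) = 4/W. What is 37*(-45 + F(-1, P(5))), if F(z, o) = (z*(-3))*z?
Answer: -1776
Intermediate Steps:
F(z, o) = -3*z**2 (F(z, o) = (-3*z)*z = -3*z**2)
37*(-45 + F(-1, P(5))) = 37*(-45 - 3*(-1)**2) = 37*(-45 - 3*1) = 37*(-45 - 3) = 37*(-48) = -1776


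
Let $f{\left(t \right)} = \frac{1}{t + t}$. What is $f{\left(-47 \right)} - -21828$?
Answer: $\frac{2051831}{94} \approx 21828.0$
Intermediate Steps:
$f{\left(t \right)} = \frac{1}{2 t}$
$f{\left(-47 \right)} - -21828 = \frac{1}{2 \left(-47\right)} - -21828 = \frac{1}{2} \left(- \frac{1}{47}\right) + 21828 = - \frac{1}{94} + 21828 = \frac{2051831}{94}$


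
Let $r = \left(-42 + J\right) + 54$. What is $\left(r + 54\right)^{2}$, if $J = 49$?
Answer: $13225$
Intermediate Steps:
$r = 61$ ($r = \left(-42 + 49\right) + 54 = 7 + 54 = 61$)
$\left(r + 54\right)^{2} = \left(61 + 54\right)^{2} = 115^{2} = 13225$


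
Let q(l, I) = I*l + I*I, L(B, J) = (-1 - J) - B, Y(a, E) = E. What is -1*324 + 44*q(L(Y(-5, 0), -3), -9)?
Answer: 2448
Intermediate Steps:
L(B, J) = -1 - B - J
q(l, I) = I² + I*l (q(l, I) = I*l + I² = I² + I*l)
-1*324 + 44*q(L(Y(-5, 0), -3), -9) = -1*324 + 44*(-9*(-9 + (-1 - 1*0 - 1*(-3)))) = -324 + 44*(-9*(-9 + (-1 + 0 + 3))) = -324 + 44*(-9*(-9 + 2)) = -324 + 44*(-9*(-7)) = -324 + 44*63 = -324 + 2772 = 2448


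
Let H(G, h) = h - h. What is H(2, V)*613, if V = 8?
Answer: 0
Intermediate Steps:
H(G, h) = 0
H(2, V)*613 = 0*613 = 0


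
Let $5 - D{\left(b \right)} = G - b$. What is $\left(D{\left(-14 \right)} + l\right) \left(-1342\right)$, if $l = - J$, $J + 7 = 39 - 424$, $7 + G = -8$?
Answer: $-534116$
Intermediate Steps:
$G = -15$ ($G = -7 - 8 = -15$)
$D{\left(b \right)} = 20 + b$ ($D{\left(b \right)} = 5 - \left(-15 - b\right) = 5 + \left(15 + b\right) = 20 + b$)
$J = -392$ ($J = -7 + \left(39 - 424\right) = -7 - 385 = -392$)
$l = 392$ ($l = \left(-1\right) \left(-392\right) = 392$)
$\left(D{\left(-14 \right)} + l\right) \left(-1342\right) = \left(\left(20 - 14\right) + 392\right) \left(-1342\right) = \left(6 + 392\right) \left(-1342\right) = 398 \left(-1342\right) = -534116$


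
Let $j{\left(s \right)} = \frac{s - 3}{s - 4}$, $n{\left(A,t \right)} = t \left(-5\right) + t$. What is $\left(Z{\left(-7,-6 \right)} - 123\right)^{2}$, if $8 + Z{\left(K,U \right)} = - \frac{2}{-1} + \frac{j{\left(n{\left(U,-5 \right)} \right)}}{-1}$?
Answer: $\frac{4330561}{256} \approx 16916.0$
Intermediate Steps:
$n{\left(A,t \right)} = - 4 t$ ($n{\left(A,t \right)} = - 5 t + t = - 4 t$)
$j{\left(s \right)} = \frac{-3 + s}{-4 + s}$
$Z{\left(K,U \right)} = - \frac{113}{16}$ ($Z{\left(K,U \right)} = -8 + \left(- \frac{2}{-1} + \frac{\frac{1}{-4 - -20} \left(-3 - -20\right)}{-1}\right) = -8 + \left(\left(-2\right) \left(-1\right) + \frac{-3 + 20}{-4 + 20} \left(-1\right)\right) = -8 + \left(2 + \frac{1}{16} \cdot 17 \left(-1\right)\right) = -8 + \left(2 + \frac{17}{16} \left(-1\right)\right) = -8 + \left(2 - \frac{17}{16}\right) = -8 + \frac{15}{16} = - \frac{113}{16}$)
$\left(Z{\left(-7,-6 \right)} - 123\right)^{2} = \left(- \frac{113}{16} - 123\right)^{2} = \left(- \frac{2081}{16}\right)^{2} = \frac{4330561}{256}$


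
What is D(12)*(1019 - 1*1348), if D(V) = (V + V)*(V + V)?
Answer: -189504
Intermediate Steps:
D(V) = 4*V**2 (D(V) = (2*V)*(2*V) = 4*V**2)
D(12)*(1019 - 1*1348) = (4*12**2)*(1019 - 1*1348) = (4*144)*(1019 - 1348) = 576*(-329) = -189504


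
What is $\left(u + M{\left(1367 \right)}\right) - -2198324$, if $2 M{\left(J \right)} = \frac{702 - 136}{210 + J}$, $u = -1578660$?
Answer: $\frac{977210411}{1577} \approx 6.1966 \cdot 10^{5}$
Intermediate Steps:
$M{\left(J \right)} = \frac{283}{210 + J}$ ($M{\left(J \right)} = \frac{\left(702 - 136\right) \frac{1}{210 + J}}{2} = \frac{566 \frac{1}{210 + J}}{2} = \frac{283}{210 + J}$)
$\left(u + M{\left(1367 \right)}\right) - -2198324 = \left(-1578660 + \frac{283}{210 + 1367}\right) - -2198324 = \left(-1578660 + \frac{283}{1577}\right) + 2198324 = - \frac{2489546537}{1577} + 2198324 = \frac{977210411}{1577}$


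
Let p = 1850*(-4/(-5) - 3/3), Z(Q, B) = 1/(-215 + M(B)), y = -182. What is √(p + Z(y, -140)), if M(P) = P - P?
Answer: 3*I*√1900385/215 ≈ 19.236*I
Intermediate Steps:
M(P) = 0
Z(Q, B) = -1/215 (Z(Q, B) = 1/(-215 + 0) = 1/(-215) = -1/215)
p = -370 (p = 1850*(-4*(-⅕) - 3*⅓) = 1850*(⅘ - 1) = 1850*(-⅕) = -370)
√(p + Z(y, -140)) = √(-370 - 1/215) = √(-79551/215) = 3*I*√1900385/215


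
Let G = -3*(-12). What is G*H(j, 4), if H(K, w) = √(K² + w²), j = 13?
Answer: 36*√185 ≈ 489.65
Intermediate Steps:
G = 36
G*H(j, 4) = 36*√(13² + 4²) = 36*√(169 + 16) = 36*√185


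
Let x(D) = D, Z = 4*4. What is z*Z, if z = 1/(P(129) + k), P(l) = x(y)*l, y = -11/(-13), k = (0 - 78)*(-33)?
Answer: 208/34881 ≈ 0.0059631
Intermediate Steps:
k = 2574 (k = -78*(-33) = 2574)
Z = 16
y = 11/13 (y = -11*(-1/13) = 11/13 ≈ 0.84615)
P(l) = 11*l/13
z = 13/34881 (z = 1/((11/13)*129 + 2574) = 1/(1419/13 + 2574) = 1/(34881/13) = 13/34881 ≈ 0.00037270)
z*Z = (13/34881)*16 = 208/34881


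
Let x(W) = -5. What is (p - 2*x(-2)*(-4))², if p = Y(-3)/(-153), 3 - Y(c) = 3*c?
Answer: 4177936/2601 ≈ 1606.3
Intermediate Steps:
Y(c) = 3 - 3*c
p = -4/51 (p = (3 - 3*(-3))/(-153) = (3 + 9)*(-1/153) = 12*(-1/153) = -4/51 ≈ -0.078431)
(p - 2*x(-2)*(-4))² = (-4/51 - 2*(-5)*(-4))² = (-4/51 + 10*(-4))² = (-4/51 - 40)² = (-2044/51)² = 4177936/2601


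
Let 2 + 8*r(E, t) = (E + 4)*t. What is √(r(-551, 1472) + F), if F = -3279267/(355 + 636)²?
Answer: I*√395392053101/1982 ≈ 317.26*I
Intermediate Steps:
r(E, t) = -¼ + t*(4 + E)/8 (r(E, t) = -¼ + ((E + 4)*t)/8 = -¼ + ((4 + E)*t)/8 = -¼ + (t*(4 + E))/8 = -¼ + t*(4 + E)/8)
F = -3279267/982081 (F = -3279267/(991²) = -3279267/982081 ≈ -3.3391)
√(r(-551, 1472) + F) = √((-¼ + (½)*1472 + (⅛)*(-551)*1472) - 3279267/982081) = √((-¼ + 736 - 101384) - 3279267/982081) = √(-402593/4 - 3279267/982081) = √(-395392053101/3928324) = I*√395392053101/1982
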